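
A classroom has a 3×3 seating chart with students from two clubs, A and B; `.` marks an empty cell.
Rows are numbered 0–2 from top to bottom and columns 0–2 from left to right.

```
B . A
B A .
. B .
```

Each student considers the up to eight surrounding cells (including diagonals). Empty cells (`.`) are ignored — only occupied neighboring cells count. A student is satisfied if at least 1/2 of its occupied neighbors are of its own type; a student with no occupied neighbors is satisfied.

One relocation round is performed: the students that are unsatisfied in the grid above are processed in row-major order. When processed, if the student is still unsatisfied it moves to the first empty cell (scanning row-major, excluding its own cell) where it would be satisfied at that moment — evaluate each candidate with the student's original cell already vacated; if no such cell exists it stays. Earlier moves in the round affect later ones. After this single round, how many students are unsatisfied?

0

Initially unsatisfied (in order): (1,1).
  (1,1) → (1,2).
Resulting grid:
B . A
B . A
. B .
All satisfied now.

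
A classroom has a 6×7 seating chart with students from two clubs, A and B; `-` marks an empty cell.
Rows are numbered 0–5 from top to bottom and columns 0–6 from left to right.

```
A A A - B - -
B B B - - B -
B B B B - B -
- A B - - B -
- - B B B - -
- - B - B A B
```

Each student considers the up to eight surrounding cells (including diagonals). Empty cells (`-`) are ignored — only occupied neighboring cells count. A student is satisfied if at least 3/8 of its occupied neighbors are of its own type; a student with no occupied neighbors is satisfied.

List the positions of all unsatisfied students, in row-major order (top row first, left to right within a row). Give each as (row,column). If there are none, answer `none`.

(0,0), (0,2), (3,1), (5,5), (5,6)

Row 0: (0,0)A 1/3 ✗ · (0,1)A 2/5 ✓ · (0,2)A 1/3 ✗ · (0,4)B 1/1 ✓
Row 1: (1,0)B 3/5 ✓ · (1,1)B 5/8 ✓ · (1,2)B 4/6 ✓ · (1,5)B 2/2 ✓
Row 2: (2,0)B 3/4 ✓ · (2,1)B 6/7 ✓ · (2,2)B 5/6 ✓ · (2,3)B 3/3 ✓ · (2,5)B 2/2 ✓
Row 3: (3,1)A 0/5 ✗ · (3,2)B 5/6 ✓ · (3,5)B 2/2 ✓
Row 4: (4,2)B 3/4 ✓ · (4,3)B 5/5 ✓ · (4,4)B 3/4 ✓
Row 5: (5,2)B 2/2 ✓ · (5,4)B 2/3 ✓ · (5,5)A 0/3 ✗ · (5,6)B 0/1 ✗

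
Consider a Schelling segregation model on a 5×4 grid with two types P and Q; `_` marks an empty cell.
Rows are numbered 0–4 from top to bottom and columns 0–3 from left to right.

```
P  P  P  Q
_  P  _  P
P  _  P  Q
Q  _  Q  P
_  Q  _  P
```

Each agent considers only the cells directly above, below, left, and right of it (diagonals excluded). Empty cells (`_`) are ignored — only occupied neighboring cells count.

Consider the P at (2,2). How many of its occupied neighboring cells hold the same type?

Occupied neighbors of (2,2): (3,2)=Q, (2,3)=Q.
Same type (P): 0 of 2.

0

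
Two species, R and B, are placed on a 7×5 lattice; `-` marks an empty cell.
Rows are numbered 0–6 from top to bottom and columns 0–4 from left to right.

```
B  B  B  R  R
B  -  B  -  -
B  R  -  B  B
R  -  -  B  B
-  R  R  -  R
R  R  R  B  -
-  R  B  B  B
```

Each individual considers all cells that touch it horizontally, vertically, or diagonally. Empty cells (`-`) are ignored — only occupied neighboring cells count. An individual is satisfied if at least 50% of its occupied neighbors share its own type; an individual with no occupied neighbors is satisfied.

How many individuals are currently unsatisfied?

5

(0,0)B 2/2 ✓
(0,1)B 4/4 ✓
(0,2)B 2/3 ✓
(0,3)R 1/3 ✗
(0,4)R 1/1 ✓
(1,0)B 3/4 ✓
(1,2)B 3/5 ✓
(2,0)B 1/3 ✗
(2,1)R 1/4 ✗
(2,3)B 4/4 ✓
(2,4)B 3/3 ✓
(3,0)R 2/3 ✓
(3,3)B 3/5 ✓
(3,4)B 3/4 ✓
(4,1)R 5/5 ✓
(4,2)R 3/5 ✓
(4,4)R 0/3 ✗
(5,0)R 3/3 ✓
(5,1)R 5/6 ✓
(5,2)R 4/7 ✓
(5,3)B 3/6 ✓
(6,1)R 3/4 ✓
(6,2)B 2/5 ✗
(6,3)B 3/4 ✓
(6,4)B 2/2 ✓
Unsatisfied: (0,3), (2,0), (2,1), (4,4), (6,2) — 5 in total.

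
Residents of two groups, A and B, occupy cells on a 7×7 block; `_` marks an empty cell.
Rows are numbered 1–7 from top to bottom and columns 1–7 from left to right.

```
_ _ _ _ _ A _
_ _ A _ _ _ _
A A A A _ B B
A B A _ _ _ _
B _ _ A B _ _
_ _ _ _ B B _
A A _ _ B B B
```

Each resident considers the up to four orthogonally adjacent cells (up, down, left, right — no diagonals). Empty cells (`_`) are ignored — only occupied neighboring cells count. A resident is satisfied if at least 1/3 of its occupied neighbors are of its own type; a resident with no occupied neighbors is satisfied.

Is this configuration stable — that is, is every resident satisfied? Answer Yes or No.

No

Row 1: (1,6)A 0/0 ok
Row 2: (2,3)A 1/1 ok
Row 3: (3,1)A 2/2 ok · (3,2)A 2/3 ok · (3,3)A 4/4 ok · (3,4)A 1/1 ok · (3,6)B 1/1 ok · (3,7)B 1/1 ok
Row 4: (4,1)A 1/3 ok · (4,2)B 0/3 unhappy · (4,3)A 1/2 ok
Row 5: (5,1)B 0/1 unhappy · (5,4)A 0/1 unhappy · (5,5)B 1/2 ok
Row 6: (6,5)B 3/3 ok · (6,6)B 2/2 ok
Row 7: (7,1)A 1/1 ok · (7,2)A 1/1 ok · (7,5)B 2/2 ok · (7,6)B 3/3 ok · (7,7)B 1/1 ok
For instance (4,2) has only 0/3 same-type neighbors, below 1/3.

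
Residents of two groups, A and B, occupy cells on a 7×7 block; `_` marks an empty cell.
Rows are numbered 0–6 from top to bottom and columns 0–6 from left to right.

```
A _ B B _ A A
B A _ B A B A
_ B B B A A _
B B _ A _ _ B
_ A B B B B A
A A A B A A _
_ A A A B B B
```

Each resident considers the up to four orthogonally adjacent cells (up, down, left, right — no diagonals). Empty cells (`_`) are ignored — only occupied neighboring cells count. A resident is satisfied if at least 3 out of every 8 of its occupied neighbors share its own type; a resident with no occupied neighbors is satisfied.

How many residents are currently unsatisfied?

16

(0,0)A 0/1 ✗
(0,2)B 1/1 ✓
(0,3)B 2/2 ✓
(0,5)A 1/2 ✓
(0,6)A 2/2 ✓
(1,0)B 0/2 ✗
(1,1)A 0/2 ✗
(1,3)B 2/3 ✓
(1,4)A 1/3 ✗
(1,5)B 0/4 ✗
(1,6)A 1/2 ✓
(2,1)B 2/3 ✓
(2,2)B 2/2 ✓
(2,3)B 2/4 ✓
(2,4)A 2/3 ✓
(2,5)A 1/2 ✓
(3,0)B 1/1 ✓
(3,1)B 2/3 ✓
(3,3)A 0/2 ✗
(3,6)B 0/1 ✗
(4,1)A 1/3 ✗
(4,2)B 1/3 ✗
(4,3)B 3/4 ✓
(4,4)B 2/3 ✓
(4,5)B 1/3 ✗
(4,6)A 0/2 ✗
(5,0)A 1/1 ✓
(5,1)A 4/4 ✓
(5,2)A 2/4 ✓
(5,3)B 1/4 ✗
(5,4)A 1/4 ✗
(5,5)A 1/3 ✗
(6,1)A 2/2 ✓
(6,2)A 3/3 ✓
(6,3)A 1/3 ✗
(6,4)B 1/3 ✗
(6,5)B 2/3 ✓
(6,6)B 1/1 ✓
Unsatisfied: (0,0), (1,0), (1,1), (1,4), (1,5), (3,3), (3,6), (4,1), (4,2), (4,5), (4,6), (5,3), (5,4), (5,5), (6,3), (6,4) — 16 in total.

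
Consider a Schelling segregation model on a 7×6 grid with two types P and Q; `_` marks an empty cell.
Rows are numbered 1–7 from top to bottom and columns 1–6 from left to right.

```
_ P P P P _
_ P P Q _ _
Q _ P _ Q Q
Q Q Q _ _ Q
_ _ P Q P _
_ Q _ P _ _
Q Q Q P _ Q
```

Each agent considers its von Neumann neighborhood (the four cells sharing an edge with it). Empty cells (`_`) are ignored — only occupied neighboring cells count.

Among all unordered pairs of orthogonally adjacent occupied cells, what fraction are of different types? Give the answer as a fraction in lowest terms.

1/3

Scan each occupied cell's neighbors to the right and below so each pair is counted once.
Row 1: P(1,2)–P(1,3)= P(1,2)–P(2,2)= P(1,3)–P(1,4)= P(1,3)–P(2,3)= P(1,4)–P(1,5)= P(1,4)–Q(2,4)≠  → 1/6 unlike.
Row 2: P(2,2)–P(2,3)= P(2,3)–Q(2,4)≠ P(2,3)–P(3,3)=  → 1/3 unlike.
Row 3: Q(3,1)–Q(4,1)= P(3,3)–Q(4,3)≠ Q(3,5)–Q(3,6)= Q(3,6)–Q(4,6)=  → 1/4 unlike.
Row 4: Q(4,1)–Q(4,2)= Q(4,2)–Q(4,3)= Q(4,3)–P(5,3)≠  → 1/3 unlike.
Row 5: P(5,3)–Q(5,4)≠ Q(5,4)–P(5,5)≠ Q(5,4)–P(6,4)≠  → 3/3 unlike.
Row 6: Q(6,2)–Q(7,2)= P(6,4)–P(7,4)=  → 0/2 unlike.
Row 7: Q(7,1)–Q(7,2)= Q(7,2)–Q(7,3)= Q(7,3)–P(7,4)≠  → 1/3 unlike.
Total adjacent occupied pairs: 24; unlike-type pairs: 8.
8/24 reduces to 1/3.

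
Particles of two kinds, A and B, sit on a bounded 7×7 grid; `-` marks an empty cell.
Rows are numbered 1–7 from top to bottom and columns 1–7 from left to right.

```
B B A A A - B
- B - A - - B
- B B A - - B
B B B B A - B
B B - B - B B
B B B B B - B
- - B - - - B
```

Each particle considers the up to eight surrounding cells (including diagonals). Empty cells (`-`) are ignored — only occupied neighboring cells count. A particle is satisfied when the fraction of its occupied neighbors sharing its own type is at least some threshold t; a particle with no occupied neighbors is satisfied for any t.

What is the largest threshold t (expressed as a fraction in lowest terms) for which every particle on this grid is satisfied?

Row 1: (1,1)B 2/2 · (1,2)B 2/3 · (1,3)A 2/4 · (1,4)A 3/3 · (1,5)A 2/2 · (1,7)B 1/1
Row 2: (2,2)B 4/5 · (2,4)A 4/5 · (2,7)B 2/2
Row 3: (3,2)B 5/5 · (3,3)B 5/7 · (3,4)A 2/5 · (3,7)B 2/2
Row 4: (4,1)B 4/4 · (4,2)B 6/6 · (4,3)B 6/7 · (4,4)B 3/5 · (4,5)A 1/4 · (4,7)B 3/3
Row 5: (5,1)B 5/5 · (5,2)B 7/7 · (5,4)B 5/6 · (5,6)B 4/5 · (5,7)B 3/3
Row 6: (6,1)B 3/3 · (6,2)B 5/5 · (6,3)B 5/5 · (6,4)B 4/4 · (6,5)B 3/3 · (6,7)B 3/3
Row 7: (7,3)B 3/3 · (7,7)B 1/1
The smallest same-type fraction is 1/4 at (4,5), which reduces to 1/4. Any threshold above that leaves this particle unsatisfied.

1/4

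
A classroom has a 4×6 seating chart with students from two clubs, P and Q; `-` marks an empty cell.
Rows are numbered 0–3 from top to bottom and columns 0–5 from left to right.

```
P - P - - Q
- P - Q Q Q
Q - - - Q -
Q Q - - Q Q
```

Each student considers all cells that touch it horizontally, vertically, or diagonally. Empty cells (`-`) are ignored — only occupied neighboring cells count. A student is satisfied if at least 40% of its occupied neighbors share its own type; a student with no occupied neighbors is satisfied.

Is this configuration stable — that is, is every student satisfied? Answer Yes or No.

Row 0: (0,0)P 1/1 ✓ · (0,2)P 1/2 ✓ · (0,5)Q 2/2 ✓
Row 1: (1,1)P 2/3 ✓ · (1,3)Q 2/3 ✓ · (1,4)Q 4/4 ✓ · (1,5)Q 3/3 ✓
Row 2: (2,0)Q 2/3 ✓ · (2,4)Q 5/5 ✓
Row 3: (3,0)Q 2/2 ✓ · (3,1)Q 2/2 ✓ · (3,4)Q 2/2 ✓ · (3,5)Q 2/2 ✓
All meet the threshold, so the configuration is stable.

Yes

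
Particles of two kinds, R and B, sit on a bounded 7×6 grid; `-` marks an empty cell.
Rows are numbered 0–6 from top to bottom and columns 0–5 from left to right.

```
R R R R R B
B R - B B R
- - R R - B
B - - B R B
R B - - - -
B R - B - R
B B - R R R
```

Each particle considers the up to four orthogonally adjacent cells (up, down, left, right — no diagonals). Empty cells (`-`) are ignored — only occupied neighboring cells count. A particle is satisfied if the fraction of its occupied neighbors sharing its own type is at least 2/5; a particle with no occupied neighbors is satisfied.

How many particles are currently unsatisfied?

15

(0,0)R 1/2 ✓
(0,1)R 3/3 ✓
(0,2)R 2/2 ✓
(0,3)R 2/3 ✓
(0,4)R 1/3 ✗
(0,5)B 0/2 ✗
(1,0)B 0/2 ✗
(1,1)R 1/2 ✓
(1,3)B 1/3 ✗
(1,4)B 1/3 ✗
(1,5)R 0/3 ✗
(2,2)R 1/1 ✓
(2,3)R 1/3 ✗
(2,5)B 1/2 ✓
(3,0)B 0/1 ✗
(3,3)B 0/2 ✗
(3,4)R 0/2 ✗
(3,5)B 1/2 ✓
(4,0)R 0/3 ✗
(4,1)B 0/2 ✗
(5,0)B 1/3 ✗
(5,1)R 0/3 ✗
(5,3)B 0/1 ✗
(5,5)R 1/1 ✓
(6,0)B 2/2 ✓
(6,1)B 1/2 ✓
(6,3)R 1/2 ✓
(6,4)R 2/2 ✓
(6,5)R 2/2 ✓
Unsatisfied: (0,4), (0,5), (1,0), (1,3), (1,4), (1,5), (2,3), (3,0), (3,3), (3,4), (4,0), (4,1), (5,0), (5,1), (5,3) — 15 in total.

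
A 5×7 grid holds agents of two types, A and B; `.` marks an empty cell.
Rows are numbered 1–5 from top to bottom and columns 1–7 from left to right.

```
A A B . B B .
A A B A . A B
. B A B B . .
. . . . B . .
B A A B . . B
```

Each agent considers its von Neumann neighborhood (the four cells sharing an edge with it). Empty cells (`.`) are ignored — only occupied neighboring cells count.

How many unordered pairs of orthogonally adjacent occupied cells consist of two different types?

12

Scan each occupied cell's neighbors to the right and below so each pair is counted once.
From row 1: 2 unlike of 7 pairs (running 2/7).
From row 2: 6 unlike of 7 pairs (running 8/14).
From row 3: 2 unlike of 4 pairs (running 10/18).
From row 5: 2 unlike of 3 pairs (running 12/21).
Total adjacent occupied pairs: 21; unlike-type pairs: 12.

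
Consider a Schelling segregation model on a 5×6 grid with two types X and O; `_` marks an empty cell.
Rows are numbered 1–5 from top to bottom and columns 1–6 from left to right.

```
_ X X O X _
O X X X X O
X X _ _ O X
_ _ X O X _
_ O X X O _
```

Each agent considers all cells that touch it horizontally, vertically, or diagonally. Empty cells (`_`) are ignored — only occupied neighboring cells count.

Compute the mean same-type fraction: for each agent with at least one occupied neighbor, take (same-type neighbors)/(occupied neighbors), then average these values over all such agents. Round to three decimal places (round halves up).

0.486

(1,2)X 3/4
(1,3)X 4/5
(1,4)O 0/5
(1,5)X 2/4
(2,1)O 0/4
(2,2)X 5/6
(2,3)X 5/6
(2,4)X 4/6
(2,5)X 3/6
(2,6)O 1/4
(3,1)X 2/3
(3,2)X 4/5
(3,5)O 2/6
(3,6)X 2/4
(4,3)X 3/5
(4,4)O 2/6
(4,5)X 2/5
(5,2)O 0/2
(5,3)X 2/4
(5,4)X 3/5
(5,5)O 1/3
Sum over 21 agents: 3/4 + 4/5 + 0/5 + 2/4 + 0/4 + 5/6 + 5/6 + 4/6 + 3/6 + 1/4 + 2/3 + 4/5 + 2/6 + 2/4 + 3/5 + 2/6 + 2/5 + 0/2 + 2/4 + 3/5 + 1/3 = 51/5; mean = 51/5 ÷ 21 = 17/35 = 0.485714… → 0.486.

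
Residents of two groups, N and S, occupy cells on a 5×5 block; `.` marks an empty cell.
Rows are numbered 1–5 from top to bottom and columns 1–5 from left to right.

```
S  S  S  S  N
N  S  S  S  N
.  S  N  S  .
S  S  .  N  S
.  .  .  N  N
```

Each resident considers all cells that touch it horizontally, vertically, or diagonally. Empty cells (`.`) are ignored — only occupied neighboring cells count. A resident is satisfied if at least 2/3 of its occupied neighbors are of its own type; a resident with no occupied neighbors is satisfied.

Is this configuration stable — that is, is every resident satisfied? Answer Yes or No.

No

(1,1)S 2/3 ok
(1,2)S 4/5 ok
(1,3)S 5/5 ok
(1,4)S 3/5 unhappy
(1,5)N 1/3 unhappy
(2,1)N 0/4 unhappy
(2,2)S 5/7 ok
(2,3)S 7/8 ok
(2,4)S 4/7 unhappy
(2,5)N 1/4 unhappy
(3,2)S 4/6 ok
(3,3)N 1/7 unhappy
(3,4)S 3/6 unhappy
(4,1)S 2/2 ok
(4,2)S 2/3 ok
(4,4)N 3/5 unhappy
(4,5)S 1/4 unhappy
(5,4)N 2/3 ok
(5,5)N 2/3 ok
For instance (1,4) has only 3/5 same-type neighbors, below 2/3.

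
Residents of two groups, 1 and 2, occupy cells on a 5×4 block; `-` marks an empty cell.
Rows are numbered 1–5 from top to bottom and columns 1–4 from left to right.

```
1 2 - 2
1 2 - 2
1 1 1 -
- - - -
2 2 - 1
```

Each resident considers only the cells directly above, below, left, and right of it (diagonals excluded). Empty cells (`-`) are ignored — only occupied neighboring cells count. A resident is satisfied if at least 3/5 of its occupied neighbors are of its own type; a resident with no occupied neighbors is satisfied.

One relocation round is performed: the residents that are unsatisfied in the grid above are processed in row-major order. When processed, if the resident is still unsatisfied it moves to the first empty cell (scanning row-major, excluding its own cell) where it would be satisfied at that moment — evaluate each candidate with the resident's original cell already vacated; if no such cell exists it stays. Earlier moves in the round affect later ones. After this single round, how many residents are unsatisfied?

0

Initially unsatisfied (in order): (1,1), (1,2), (2,2).
  (1,1) → (4,3).
  (1,2): now satisfied by earlier moves; stays.
  (2,2) → (1,3).
Resulting grid:
- 2 2 2
1 - - 2
1 1 1 -
- - 1 -
2 2 - 1
All satisfied now.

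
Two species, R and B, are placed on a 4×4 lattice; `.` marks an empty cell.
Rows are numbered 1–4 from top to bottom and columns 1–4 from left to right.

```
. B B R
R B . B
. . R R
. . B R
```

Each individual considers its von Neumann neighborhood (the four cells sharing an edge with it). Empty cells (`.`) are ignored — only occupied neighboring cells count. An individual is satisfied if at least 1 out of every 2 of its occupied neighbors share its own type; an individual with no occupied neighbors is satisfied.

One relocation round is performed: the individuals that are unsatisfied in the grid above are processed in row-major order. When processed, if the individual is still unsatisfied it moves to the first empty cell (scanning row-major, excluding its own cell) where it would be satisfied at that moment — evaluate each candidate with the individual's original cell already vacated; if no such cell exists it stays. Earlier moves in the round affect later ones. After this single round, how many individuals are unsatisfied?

Initially unsatisfied (in order): (1,4), (2,1), (2,4), (4,3).
  (1,4) → (1,1).
  (2,1): now satisfied by earlier moves; stays.
  (2,4) → (1,4).
  (4,3) → (2,3).
Resulting grid:
R B B B
R B B .
. . R R
. . . R
All satisfied now.

0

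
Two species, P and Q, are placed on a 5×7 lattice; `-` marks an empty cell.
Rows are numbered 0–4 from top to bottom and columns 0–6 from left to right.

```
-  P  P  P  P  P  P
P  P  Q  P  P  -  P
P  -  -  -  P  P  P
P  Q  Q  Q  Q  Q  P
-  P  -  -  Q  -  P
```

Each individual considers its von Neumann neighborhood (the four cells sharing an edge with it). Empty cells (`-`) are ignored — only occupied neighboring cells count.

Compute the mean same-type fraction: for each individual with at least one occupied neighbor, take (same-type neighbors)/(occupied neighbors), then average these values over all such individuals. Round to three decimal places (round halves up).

0.766

(0,1)P 2/2
(0,2)P 2/3
(0,3)P 3/3
(0,4)P 3/3
(0,5)P 2/2
(0,6)P 2/2
(1,0)P 2/2
(1,1)P 2/3
(1,2)Q 0/3
(1,3)P 2/3
(1,4)P 3/3
(1,6)P 2/2
(2,0)P 2/2
(2,4)P 2/3
(2,5)P 2/3
(2,6)P 3/3
(3,0)P 1/2
(3,1)Q 1/3
(3,2)Q 2/2
(3,3)Q 2/2
(3,4)Q 3/4
(3,5)Q 1/3
(3,6)P 2/3
(4,1)P 0/1
(4,4)Q 1/1
(4,6)P 1/1
Sum over 26 individuals: 2/2 + 2/3 + 3/3 + 3/3 + 2/2 + 2/2 + 2/2 + 2/3 + 0/3 + 2/3 + 3/3 + 2/2 + 2/2 + 2/3 + 2/3 + 3/3 + 1/2 + 1/3 + 2/2 + 2/2 + 3/4 + 1/3 + 2/3 + 0/1 + 1/1 + 1/1 = 239/12; mean = 239/12 ÷ 26 = 239/312 = 0.766025… → 0.766.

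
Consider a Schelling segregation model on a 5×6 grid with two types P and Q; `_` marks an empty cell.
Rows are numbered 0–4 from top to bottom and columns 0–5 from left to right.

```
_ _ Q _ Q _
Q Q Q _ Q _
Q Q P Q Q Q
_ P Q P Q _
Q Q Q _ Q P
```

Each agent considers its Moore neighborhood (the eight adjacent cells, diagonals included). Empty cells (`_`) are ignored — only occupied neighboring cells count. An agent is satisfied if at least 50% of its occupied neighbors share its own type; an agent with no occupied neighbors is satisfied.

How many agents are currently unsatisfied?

5

(0,2)Q 2/2 satisfied
(0,4)Q 1/1 satisfied
(1,0)Q 3/3 satisfied
(1,1)Q 5/6 satisfied
(1,2)Q 4/5 satisfied
(1,4)Q 4/4 satisfied
(2,0)Q 3/4 satisfied
(2,1)Q 5/7 satisfied
(2,2)P 2/7 not
(2,3)Q 5/7 satisfied
(2,4)Q 4/5 satisfied
(2,5)Q 3/3 satisfied
(3,1)P 1/7 not
(3,2)Q 4/7 satisfied
(3,3)P 1/7 not
(3,4)Q 4/6 satisfied
(4,0)Q 1/2 satisfied
(4,1)Q 3/4 satisfied
(4,2)Q 2/4 satisfied
(4,4)Q 1/3 not
(4,5)P 0/2 not
Unsatisfied: (2,2), (3,1), (3,3), (4,4), (4,5) — 5 in total.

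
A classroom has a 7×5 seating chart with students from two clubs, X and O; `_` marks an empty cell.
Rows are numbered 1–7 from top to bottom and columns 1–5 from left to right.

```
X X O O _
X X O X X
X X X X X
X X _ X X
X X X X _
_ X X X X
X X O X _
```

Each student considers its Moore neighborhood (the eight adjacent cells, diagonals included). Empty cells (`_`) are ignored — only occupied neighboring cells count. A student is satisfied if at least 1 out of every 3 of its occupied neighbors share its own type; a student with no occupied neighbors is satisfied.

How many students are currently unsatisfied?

2

(1,1)X 3/3 ✓
(1,2)X 3/5 ✓
(1,3)O 2/5 ✓
(1,4)O 2/4 ✓
(2,1)X 5/5 ✓
(2,2)X 6/8 ✓
(2,3)O 2/8 ✗
(2,4)X 4/7 ✓
(2,5)X 3/4 ✓
(3,1)X 5/5 ✓
(3,2)X 6/7 ✓
(3,3)X 6/7 ✓
(3,4)X 6/7 ✓
(3,5)X 5/5 ✓
(4,1)X 5/5 ✓
(4,2)X 7/7 ✓
(4,4)X 6/6 ✓
(4,5)X 4/4 ✓
(5,1)X 4/4 ✓
(5,2)X 6/6 ✓
(5,3)X 7/7 ✓
(5,4)X 6/6 ✓
(6,2)X 6/7 ✓
(6,3)X 7/8 ✓
(6,4)X 5/6 ✓
(6,5)X 3/3 ✓
(7,1)X 2/2 ✓
(7,2)X 3/4 ✓
(7,3)O 0/5 ✗
(7,4)X 3/4 ✓
Unsatisfied: (2,3), (7,3) — 2 in total.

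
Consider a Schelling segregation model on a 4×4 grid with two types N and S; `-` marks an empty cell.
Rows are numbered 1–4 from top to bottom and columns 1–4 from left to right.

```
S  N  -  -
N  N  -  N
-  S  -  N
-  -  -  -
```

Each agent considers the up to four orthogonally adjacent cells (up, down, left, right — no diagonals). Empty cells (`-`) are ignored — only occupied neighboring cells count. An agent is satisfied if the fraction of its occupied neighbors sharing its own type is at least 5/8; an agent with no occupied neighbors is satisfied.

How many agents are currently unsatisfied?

4

(1,1)S 0/2 ✗
(1,2)N 1/2 ✗
(2,1)N 1/2 ✗
(2,2)N 2/3 ✓
(2,4)N 1/1 ✓
(3,2)S 0/1 ✗
(3,4)N 1/1 ✓
Unsatisfied: (1,1), (1,2), (2,1), (3,2) — 4 in total.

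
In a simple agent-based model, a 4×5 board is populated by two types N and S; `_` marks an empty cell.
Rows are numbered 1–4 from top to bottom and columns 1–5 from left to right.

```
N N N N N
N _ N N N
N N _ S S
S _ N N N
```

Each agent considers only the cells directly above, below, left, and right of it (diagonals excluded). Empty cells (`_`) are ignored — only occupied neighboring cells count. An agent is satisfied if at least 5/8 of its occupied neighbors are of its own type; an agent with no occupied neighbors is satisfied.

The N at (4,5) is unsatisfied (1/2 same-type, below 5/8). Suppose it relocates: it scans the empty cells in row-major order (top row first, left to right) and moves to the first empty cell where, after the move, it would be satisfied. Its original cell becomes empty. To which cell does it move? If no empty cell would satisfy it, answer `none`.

(2,2)

Vacating (4,5). Empty cells in order:
  (2,2): 4/4 same-type → satisfied — stop here.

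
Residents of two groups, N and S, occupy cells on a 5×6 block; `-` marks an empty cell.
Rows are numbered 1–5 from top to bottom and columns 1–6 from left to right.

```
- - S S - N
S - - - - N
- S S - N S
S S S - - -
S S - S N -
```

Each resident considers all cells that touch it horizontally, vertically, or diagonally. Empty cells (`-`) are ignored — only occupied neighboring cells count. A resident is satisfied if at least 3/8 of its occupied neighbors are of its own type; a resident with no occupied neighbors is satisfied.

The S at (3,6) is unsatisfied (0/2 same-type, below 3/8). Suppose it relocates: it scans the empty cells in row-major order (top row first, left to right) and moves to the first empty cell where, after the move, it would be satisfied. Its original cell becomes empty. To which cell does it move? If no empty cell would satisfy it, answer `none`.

(1,1)

Vacating (3,6). Empty cells in order:
  (1,1): 1/1 same-type → satisfied — stop here.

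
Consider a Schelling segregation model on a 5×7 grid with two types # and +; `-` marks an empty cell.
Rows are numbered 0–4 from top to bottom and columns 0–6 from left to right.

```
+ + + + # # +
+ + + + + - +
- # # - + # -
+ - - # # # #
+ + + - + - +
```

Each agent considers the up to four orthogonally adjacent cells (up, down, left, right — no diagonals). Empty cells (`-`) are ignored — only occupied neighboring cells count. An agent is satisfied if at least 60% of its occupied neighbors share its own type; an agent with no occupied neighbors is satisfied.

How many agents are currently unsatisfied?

11

(0,0)+ 2/2 ok
(0,1)+ 3/3 ok
(0,2)+ 3/3 ok
(0,3)+ 2/3 ok
(0,4)# 1/3 unhappy
(0,5)# 1/2 unhappy
(0,6)+ 1/2 unhappy
(1,0)+ 2/2 ok
(1,1)+ 3/4 ok
(1,2)+ 3/4 ok
(1,3)+ 3/3 ok
(1,4)+ 2/3 ok
(1,6)+ 1/1 ok
(2,1)# 1/2 unhappy
(2,2)# 1/2 unhappy
(2,4)+ 1/3 unhappy
(2,5)# 1/2 unhappy
(3,0)+ 1/1 ok
(3,3)# 1/1 ok
(3,4)# 2/4 unhappy
(3,5)# 3/3 ok
(3,6)# 1/2 unhappy
(4,0)+ 2/2 ok
(4,1)+ 2/2 ok
(4,2)+ 1/1 ok
(4,4)+ 0/1 unhappy
(4,6)+ 0/1 unhappy
Unsatisfied: (0,4), (0,5), (0,6), (2,1), (2,2), (2,4), (2,5), (3,4), (3,6), (4,4), (4,6) — 11 in total.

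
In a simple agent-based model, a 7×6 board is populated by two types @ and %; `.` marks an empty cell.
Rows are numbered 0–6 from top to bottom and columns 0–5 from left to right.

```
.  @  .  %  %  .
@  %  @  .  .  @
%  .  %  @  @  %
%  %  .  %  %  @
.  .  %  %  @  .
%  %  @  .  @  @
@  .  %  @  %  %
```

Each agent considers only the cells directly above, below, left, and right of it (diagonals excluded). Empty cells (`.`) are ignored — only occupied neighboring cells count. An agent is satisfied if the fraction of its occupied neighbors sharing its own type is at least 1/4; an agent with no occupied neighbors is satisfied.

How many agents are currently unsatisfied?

(0,1)@ 0/1 ✗
(0,3)% 1/1 ✓
(0,4)% 1/1 ✓
(1,0)@ 0/2 ✗
(1,1)% 0/3 ✗
(1,2)@ 0/2 ✗
(1,5)@ 0/1 ✗
(2,0)% 1/2 ✓
(2,2)% 0/2 ✗
(2,3)@ 1/3 ✓
(2,4)@ 1/3 ✓
(2,5)% 0/3 ✗
(3,0)% 2/2 ✓
(3,1)% 1/1 ✓
(3,3)% 2/3 ✓
(3,4)% 1/4 ✓
(3,5)@ 0/2 ✗
(4,2)% 1/2 ✓
(4,3)% 2/3 ✓
(4,4)@ 1/3 ✓
(5,0)% 1/2 ✓
(5,1)% 1/2 ✓
(5,2)@ 0/3 ✗
(5,4)@ 2/3 ✓
(5,5)@ 1/2 ✓
(6,0)@ 0/1 ✗
(6,2)% 0/2 ✗
(6,3)@ 0/2 ✗
(6,4)% 1/3 ✓
(6,5)% 1/2 ✓
Unsatisfied: (0,1), (1,0), (1,1), (1,2), (1,5), (2,2), (2,5), (3,5), (5,2), (6,0), (6,2), (6,3) — 12 in total.

12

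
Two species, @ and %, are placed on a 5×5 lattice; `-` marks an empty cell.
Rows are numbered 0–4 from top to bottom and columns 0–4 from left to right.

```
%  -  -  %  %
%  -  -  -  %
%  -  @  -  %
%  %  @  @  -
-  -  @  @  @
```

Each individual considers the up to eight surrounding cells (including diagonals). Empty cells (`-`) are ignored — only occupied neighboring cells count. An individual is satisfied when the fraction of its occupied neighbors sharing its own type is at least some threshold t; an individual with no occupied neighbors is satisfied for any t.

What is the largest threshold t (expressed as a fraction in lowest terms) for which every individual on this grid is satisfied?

2/5

(0,0)% 1/1
(0,3)% 2/2
(0,4)% 2/2
(1,0)% 2/2
(1,4)% 3/3
(2,0)% 3/3
(2,2)@ 2/3
(2,4)% 1/2
(3,0)% 2/2
(3,1)% 2/5
(3,2)@ 4/5
(3,3)@ 5/6
(4,2)@ 3/4
(4,3)@ 4/4
(4,4)@ 2/2
The smallest same-type fraction is 2/5 at (3,1), which reduces to 2/5. Any threshold above that leaves this individual unsatisfied.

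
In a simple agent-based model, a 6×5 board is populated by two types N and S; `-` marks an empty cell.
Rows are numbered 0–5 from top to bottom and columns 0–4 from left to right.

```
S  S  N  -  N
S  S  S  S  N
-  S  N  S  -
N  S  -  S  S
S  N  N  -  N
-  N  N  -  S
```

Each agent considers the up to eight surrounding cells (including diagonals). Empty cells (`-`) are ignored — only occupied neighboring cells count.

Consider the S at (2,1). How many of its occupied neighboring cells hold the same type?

Occupied neighbors of (2,1): (1,0)=S, (1,1)=S, (1,2)=S, (2,2)=N, (3,0)=N, (3,1)=S.
Same type (S): 4 of 6.

4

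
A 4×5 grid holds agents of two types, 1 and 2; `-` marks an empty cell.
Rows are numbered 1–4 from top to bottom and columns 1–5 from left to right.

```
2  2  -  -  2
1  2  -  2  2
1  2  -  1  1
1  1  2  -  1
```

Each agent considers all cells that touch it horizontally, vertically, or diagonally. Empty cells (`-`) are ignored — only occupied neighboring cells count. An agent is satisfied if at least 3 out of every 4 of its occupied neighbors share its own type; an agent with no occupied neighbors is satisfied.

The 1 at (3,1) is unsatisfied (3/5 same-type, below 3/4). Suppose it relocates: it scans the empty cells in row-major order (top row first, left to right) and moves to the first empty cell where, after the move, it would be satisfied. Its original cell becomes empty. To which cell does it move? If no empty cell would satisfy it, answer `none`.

(4,4)

Vacating (3,1). Empty cells in order:
  (1,3): 0/3 same-type → still unsatisfied.
  (1,4): 0/3 same-type → still unsatisfied.
  (2,3): 1/5 same-type → still unsatisfied.
  (3,3): 2/6 same-type → still unsatisfied.
  (4,4): 3/4 same-type → satisfied — stop here.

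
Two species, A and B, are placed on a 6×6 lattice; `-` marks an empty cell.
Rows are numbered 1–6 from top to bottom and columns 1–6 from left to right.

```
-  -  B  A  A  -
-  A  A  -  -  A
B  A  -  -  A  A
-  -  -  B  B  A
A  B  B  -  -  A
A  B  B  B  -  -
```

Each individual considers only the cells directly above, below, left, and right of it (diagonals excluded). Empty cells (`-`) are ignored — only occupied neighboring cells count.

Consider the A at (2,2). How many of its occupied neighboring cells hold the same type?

2

Occupied neighbors of (2,2): (3,2)=A, (2,3)=A.
Same type (A): 2 of 2.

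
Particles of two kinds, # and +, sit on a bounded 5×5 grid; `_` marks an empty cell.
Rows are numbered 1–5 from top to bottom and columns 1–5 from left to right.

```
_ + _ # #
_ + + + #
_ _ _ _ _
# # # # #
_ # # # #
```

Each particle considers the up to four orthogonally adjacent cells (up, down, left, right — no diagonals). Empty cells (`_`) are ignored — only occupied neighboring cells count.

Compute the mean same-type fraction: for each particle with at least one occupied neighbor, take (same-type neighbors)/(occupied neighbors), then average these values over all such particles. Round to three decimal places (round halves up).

(1,2)+ 1/1
(1,4)# 1/2
(1,5)# 2/2
(2,2)+ 2/2
(2,3)+ 2/2
(2,4)+ 1/3
(2,5)# 1/2
(4,1)# 1/1
(4,2)# 3/3
(4,3)# 3/3
(4,4)# 3/3
(4,5)# 2/2
(5,2)# 2/2
(5,3)# 3/3
(5,4)# 3/3
(5,5)# 2/2
Sum over 16 particles: 1/1 + 1/2 + 2/2 + 2/2 + 2/2 + 1/3 + 1/2 + 1/1 + 3/3 + 3/3 + 3/3 + 2/2 + 2/2 + 3/3 + 3/3 + 2/2 = 43/3; mean = 43/3 ÷ 16 = 43/48 = 0.895833… → 0.896.

0.896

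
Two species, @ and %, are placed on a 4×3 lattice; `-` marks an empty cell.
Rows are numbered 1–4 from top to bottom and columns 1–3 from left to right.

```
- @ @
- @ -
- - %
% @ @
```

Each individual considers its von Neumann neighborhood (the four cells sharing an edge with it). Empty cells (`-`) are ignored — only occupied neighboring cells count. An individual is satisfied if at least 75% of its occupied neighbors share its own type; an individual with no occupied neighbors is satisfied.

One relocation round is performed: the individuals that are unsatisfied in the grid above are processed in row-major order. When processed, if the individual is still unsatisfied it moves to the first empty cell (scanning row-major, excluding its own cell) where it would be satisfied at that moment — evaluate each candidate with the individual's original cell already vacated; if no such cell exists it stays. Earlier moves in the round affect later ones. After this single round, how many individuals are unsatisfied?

0

Initially unsatisfied (in order): (3,3), (4,1), (4,2), (4,3).
  (3,3) → (3,1).
  (4,1): no empty cell satisfies it; stays.
  (4,2) → (1,1).
  (4,3): now satisfied by earlier moves; stays.
Resulting grid:
@ @ @
- @ -
% - -
% - @
All satisfied now.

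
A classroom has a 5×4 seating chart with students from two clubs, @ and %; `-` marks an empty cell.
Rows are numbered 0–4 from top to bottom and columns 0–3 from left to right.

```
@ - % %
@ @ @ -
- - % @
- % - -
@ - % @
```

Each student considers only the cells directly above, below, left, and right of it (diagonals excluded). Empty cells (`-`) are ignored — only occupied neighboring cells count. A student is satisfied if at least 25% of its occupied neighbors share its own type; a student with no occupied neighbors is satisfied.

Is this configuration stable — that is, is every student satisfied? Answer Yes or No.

Row 0: (0,0)@ 1/1 ok · (0,2)% 1/2 ok · (0,3)% 1/1 ok
Row 1: (1,0)@ 2/2 ok · (1,1)@ 2/2 ok · (1,2)@ 1/3 ok
Row 2: (2,2)% 0/2 unhappy · (2,3)@ 0/1 unhappy
Row 3: (3,1)% 0/0 ok
Row 4: (4,0)@ 0/0 ok · (4,2)% 0/1 unhappy · (4,3)@ 0/1 unhappy
For instance (2,2) has only 0/2 same-type neighbors, below 1/4.

No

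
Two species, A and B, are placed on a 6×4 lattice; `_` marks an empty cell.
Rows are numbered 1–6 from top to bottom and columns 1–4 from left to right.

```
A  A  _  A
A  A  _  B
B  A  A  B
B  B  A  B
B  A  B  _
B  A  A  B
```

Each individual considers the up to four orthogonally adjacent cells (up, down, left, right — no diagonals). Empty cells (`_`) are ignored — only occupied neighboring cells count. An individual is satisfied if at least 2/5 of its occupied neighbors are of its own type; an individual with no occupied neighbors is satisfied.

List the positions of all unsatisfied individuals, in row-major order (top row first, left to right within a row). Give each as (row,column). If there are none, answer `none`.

(1,1)A 2/2 satisfied
(1,2)A 2/2 satisfied
(1,4)A 0/1 not
(2,1)A 2/3 satisfied
(2,2)A 3/3 satisfied
(2,4)B 1/2 satisfied
(3,1)B 1/3 not
(3,2)A 2/4 satisfied
(3,3)A 2/3 satisfied
(3,4)B 2/3 satisfied
(4,1)B 3/3 satisfied
(4,2)B 1/4 not
(4,3)A 1/4 not
(4,4)B 1/2 satisfied
(5,1)B 2/3 satisfied
(5,2)A 1/4 not
(5,3)B 0/3 not
(6,1)B 1/2 satisfied
(6,2)A 2/3 satisfied
(6,3)A 1/3 not
(6,4)B 0/1 not

(1,4), (3,1), (4,2), (4,3), (5,2), (5,3), (6,3), (6,4)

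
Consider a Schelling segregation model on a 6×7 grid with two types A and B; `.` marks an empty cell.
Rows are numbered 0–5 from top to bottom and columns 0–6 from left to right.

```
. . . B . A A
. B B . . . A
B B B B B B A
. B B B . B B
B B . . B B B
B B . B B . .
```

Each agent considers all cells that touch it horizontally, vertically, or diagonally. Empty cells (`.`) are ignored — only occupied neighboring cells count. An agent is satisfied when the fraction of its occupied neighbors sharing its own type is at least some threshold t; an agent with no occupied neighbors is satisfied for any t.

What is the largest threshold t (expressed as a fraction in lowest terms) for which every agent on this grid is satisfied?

1/4

Row 0: (0,3)B 1/1 · (0,5)A 2/2 · (0,6)A 2/2
Row 1: (1,1)B 4/4 · (1,2)B 5/5 · (1,6)A 3/4
Row 2: (2,0)B 3/3 · (2,1)B 6/6 · (2,2)B 7/7 · (2,3)B 5/5 · (2,4)B 4/4 · (2,5)B 3/5 · (2,6)A 1/4
Row 3: (3,1)B 6/6 · (3,2)B 6/6 · (3,3)B 5/5 · (3,5)B 6/7 · (3,6)B 4/5
Row 4: (4,0)B 4/4 · (4,1)B 5/5 · (4,4)B 5/5 · (4,5)B 5/5 · (4,6)B 3/3
Row 5: (5,0)B 3/3 · (5,1)B 3/3 · (5,3)B 2/2 · (5,4)B 3/3
The smallest same-type fraction is 1/4 at (2,6), which reduces to 1/4. Any threshold above that leaves this agent unsatisfied.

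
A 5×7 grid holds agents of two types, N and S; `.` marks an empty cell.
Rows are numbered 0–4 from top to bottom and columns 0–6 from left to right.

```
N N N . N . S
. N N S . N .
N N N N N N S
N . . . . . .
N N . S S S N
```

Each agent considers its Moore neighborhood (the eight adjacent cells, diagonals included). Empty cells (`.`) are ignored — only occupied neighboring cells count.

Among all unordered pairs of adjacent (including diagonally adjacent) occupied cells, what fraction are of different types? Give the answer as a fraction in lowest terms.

Scan each occupied cell's neighbors to the right and below (and the two forward diagonals) so each pair is counted once.
From row 0: 3 unlike of 11 pairs (running 3/11).
From row 1: 5 unlike of 14 pairs (running 8/25).
From row 2: 1 unlike of 8 pairs (running 9/33).
From row 3: 0 unlike of 2 pairs (running 9/35).
From row 4: 1 unlike of 4 pairs (running 10/39).
Total adjacent occupied pairs: 39; unlike-type pairs: 10.
10/39 is already in lowest terms.

10/39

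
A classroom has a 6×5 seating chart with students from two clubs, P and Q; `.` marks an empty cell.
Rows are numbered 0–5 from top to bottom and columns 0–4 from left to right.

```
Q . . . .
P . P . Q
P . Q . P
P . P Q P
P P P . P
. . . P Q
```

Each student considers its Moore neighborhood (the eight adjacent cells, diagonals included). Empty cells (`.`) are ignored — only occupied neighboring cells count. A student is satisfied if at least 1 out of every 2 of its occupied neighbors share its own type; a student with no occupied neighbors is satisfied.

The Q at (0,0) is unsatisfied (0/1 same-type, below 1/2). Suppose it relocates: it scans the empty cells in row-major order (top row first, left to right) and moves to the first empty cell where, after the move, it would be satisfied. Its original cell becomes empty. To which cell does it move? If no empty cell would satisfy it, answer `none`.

(0,3)

Vacating (0,0). Empty cells in order:
  (0,1): 0/2 same-type → still unsatisfied.
  (0,2): 0/1 same-type → still unsatisfied.
  (0,3): 1/2 same-type → satisfied — stop here.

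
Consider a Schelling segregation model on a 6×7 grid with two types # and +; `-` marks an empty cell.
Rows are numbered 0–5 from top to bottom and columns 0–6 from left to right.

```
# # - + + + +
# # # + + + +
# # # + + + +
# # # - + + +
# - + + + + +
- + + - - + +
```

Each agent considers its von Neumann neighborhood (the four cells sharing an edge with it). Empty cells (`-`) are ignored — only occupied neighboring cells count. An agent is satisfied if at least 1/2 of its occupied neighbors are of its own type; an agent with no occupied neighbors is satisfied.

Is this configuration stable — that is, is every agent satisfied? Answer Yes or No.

Yes

Row 0: (0,0)# 2/2 satisfied · (0,1)# 2/2 satisfied · (0,3)+ 2/2 satisfied · (0,4)+ 3/3 satisfied · (0,5)+ 3/3 satisfied · (0,6)+ 2/2 satisfied
Row 1: (1,0)# 3/3 satisfied · (1,1)# 4/4 satisfied · (1,2)# 2/3 satisfied · (1,3)+ 3/4 satisfied · (1,4)+ 4/4 satisfied · (1,5)+ 4/4 satisfied · (1,6)+ 3/3 satisfied
Row 2: (2,0)# 3/3 satisfied · (2,1)# 4/4 satisfied · (2,2)# 3/4 satisfied · (2,3)+ 2/3 satisfied · (2,4)+ 4/4 satisfied · (2,5)+ 4/4 satisfied · (2,6)+ 3/3 satisfied
Row 3: (3,0)# 3/3 satisfied · (3,1)# 3/3 satisfied · (3,2)# 2/3 satisfied · (3,4)+ 3/3 satisfied · (3,5)+ 4/4 satisfied · (3,6)+ 3/3 satisfied
Row 4: (4,0)# 1/1 satisfied · (4,2)+ 2/3 satisfied · (4,3)+ 2/2 satisfied · (4,4)+ 3/3 satisfied · (4,5)+ 4/4 satisfied · (4,6)+ 3/3 satisfied
Row 5: (5,1)+ 1/1 satisfied · (5,2)+ 2/2 satisfied · (5,5)+ 2/2 satisfied · (5,6)+ 2/2 satisfied
All meet the threshold, so the configuration is stable.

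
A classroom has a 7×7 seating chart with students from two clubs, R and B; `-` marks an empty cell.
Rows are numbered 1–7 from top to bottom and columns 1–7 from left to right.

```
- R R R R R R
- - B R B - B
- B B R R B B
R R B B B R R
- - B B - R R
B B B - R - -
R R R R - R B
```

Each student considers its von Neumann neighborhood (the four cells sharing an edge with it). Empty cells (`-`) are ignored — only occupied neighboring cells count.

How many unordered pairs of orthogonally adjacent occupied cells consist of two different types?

Scan each occupied cell's neighbors to the right and below so each pair is counted once.
From row 1: 3 unlike of 9 pairs (running 3/9).
From row 2: 3 unlike of 6 pairs (running 6/15).
From row 3: 7 unlike of 11 pairs (running 13/26).
From row 4: 2 unlike of 10 pairs (running 15/36).
From row 5: 0 unlike of 3 pairs (running 15/39).
From row 6: 3 unlike of 5 pairs (running 18/44).
From row 7: 1 unlike of 4 pairs (running 19/48).
Total adjacent occupied pairs: 48; unlike-type pairs: 19.

19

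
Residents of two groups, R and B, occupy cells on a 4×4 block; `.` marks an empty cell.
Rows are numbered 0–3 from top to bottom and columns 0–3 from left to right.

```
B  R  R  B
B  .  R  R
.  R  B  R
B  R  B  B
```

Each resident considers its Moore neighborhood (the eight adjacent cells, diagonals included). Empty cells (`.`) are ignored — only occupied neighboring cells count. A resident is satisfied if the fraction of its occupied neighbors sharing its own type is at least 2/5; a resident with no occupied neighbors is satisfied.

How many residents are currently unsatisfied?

(0,0)B 1/2 ok
(0,1)R 2/4 ok
(0,2)R 3/4 ok
(0,3)B 0/3 unhappy
(1,0)B 1/3 unhappy
(1,2)R 5/7 ok
(1,3)R 3/5 ok
(2,1)R 2/6 unhappy
(2,2)B 2/7 unhappy
(2,3)R 2/5 ok
(3,0)B 0/2 unhappy
(3,1)R 1/4 unhappy
(3,2)B 2/5 ok
(3,3)B 2/3 ok
Unsatisfied: (0,3), (1,0), (2,1), (2,2), (3,0), (3,1) — 6 in total.

6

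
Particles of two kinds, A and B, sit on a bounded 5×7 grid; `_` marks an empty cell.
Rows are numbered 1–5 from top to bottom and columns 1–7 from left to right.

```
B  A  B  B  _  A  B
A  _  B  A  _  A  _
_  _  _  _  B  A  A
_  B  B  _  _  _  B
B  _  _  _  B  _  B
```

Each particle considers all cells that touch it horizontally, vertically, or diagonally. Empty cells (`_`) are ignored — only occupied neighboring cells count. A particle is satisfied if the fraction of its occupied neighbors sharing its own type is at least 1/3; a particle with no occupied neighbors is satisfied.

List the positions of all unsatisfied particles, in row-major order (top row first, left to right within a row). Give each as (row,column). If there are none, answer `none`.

(1,1), (1,2), (1,7), (2,4), (3,5)

(1,1)B 0/2 unhappy
(1,2)A 1/4 unhappy
(1,3)B 2/4 ok
(1,4)B 2/3 ok
(1,6)A 1/2 ok
(1,7)B 0/2 unhappy
(2,1)A 1/2 ok
(2,3)B 2/4 ok
(2,4)A 0/4 unhappy
(2,6)A 3/5 ok
(3,5)B 0/3 unhappy
(3,6)A 2/4 ok
(3,7)A 2/3 ok
(4,2)B 2/2 ok
(4,3)B 1/1 ok
(4,7)B 1/3 ok
(5,1)B 1/1 ok
(5,5)B 0/0 ok
(5,7)B 1/1 ok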